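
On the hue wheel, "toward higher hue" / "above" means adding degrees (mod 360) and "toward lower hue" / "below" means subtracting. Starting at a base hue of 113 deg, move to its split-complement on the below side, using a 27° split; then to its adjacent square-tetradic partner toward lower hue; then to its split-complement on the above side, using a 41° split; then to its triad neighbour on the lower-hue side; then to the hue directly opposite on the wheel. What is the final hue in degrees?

+153° (split-comp 27° ↓): 113 + 153 = 266°
−90° (square ↓): 266 − 90 = 176°
+221° (split-comp 41° ↑): 176 + 221 = 397 → 397 − 360 = 37°
−120° (triadic ↓): 37 − 120 = -83 → -83 + 360 = 277°
+180° (complement): 277 + 180 = 457 → 457 − 360 = 97°

97°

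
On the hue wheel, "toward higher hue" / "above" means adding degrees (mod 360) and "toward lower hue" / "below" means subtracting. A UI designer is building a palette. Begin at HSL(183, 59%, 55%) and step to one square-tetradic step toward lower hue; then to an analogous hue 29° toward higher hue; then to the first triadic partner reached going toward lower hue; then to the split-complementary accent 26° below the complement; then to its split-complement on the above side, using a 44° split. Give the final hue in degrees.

square ↓ −90°: 183 − 90 = 93°
analog 29° ↑ +29°: 93 + 29 = 122°
triadic ↓ −120°: 122 − 120 = 2°
split-comp 26° ↓ +154°: 2 + 154 = 156°
split-comp 44° ↑ +224°: 156 + 224 = 380 → 380 − 360 = 20°

20°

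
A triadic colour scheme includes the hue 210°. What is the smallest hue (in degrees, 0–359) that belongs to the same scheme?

A triad places three hues 120° apart.
The full set through 210° is {90°, 210°, 330°}.

90°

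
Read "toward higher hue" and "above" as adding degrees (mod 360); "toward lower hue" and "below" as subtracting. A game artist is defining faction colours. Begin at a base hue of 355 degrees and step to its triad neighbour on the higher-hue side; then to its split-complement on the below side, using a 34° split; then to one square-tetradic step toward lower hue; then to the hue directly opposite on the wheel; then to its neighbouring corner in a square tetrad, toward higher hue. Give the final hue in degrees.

81°

+120° (triadic ↑): 355 + 120 = 475 → 475 − 360 = 115°
+146° (split-comp 34° ↓): 115 + 146 = 261°
−90° (square ↓): 261 − 90 = 171°
+180° (complement): 171 + 180 = 351°
+90° (square ↑): 351 + 90 = 441 → 441 − 360 = 81°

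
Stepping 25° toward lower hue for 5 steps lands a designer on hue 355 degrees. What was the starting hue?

120°

5 steps of 25° (toward lower hue) give a net shift of −125°.
Start = end − shift: 355 + 125 = 480 → 480 − 360 = 120°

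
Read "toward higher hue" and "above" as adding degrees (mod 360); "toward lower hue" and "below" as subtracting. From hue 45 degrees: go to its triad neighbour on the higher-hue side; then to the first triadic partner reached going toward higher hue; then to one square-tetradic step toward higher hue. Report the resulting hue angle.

15°

triadic ↑ +120°: 45 + 120 = 165°
triadic ↑ +120°: 165 + 120 = 285°
square ↑ +90°: 285 + 90 = 375 → 375 − 360 = 15°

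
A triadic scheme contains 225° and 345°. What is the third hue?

A triad spaces three hues 120° apart.
The full set is {105°, 225°, 345°}.

105°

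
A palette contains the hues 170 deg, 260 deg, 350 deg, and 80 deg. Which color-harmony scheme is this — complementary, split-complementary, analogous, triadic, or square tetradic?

Sort the hues: 80°, 170°, 260°, 350°.
Successive gaps around the wheel: 90°, 90°, 90°, 90°.
Four hues every 90° form a square tetradic scheme.

square tetradic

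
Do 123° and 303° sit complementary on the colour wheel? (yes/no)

Angular distance: |123 − 303| = 180 = 180°.
Complementary requires 180°.

yes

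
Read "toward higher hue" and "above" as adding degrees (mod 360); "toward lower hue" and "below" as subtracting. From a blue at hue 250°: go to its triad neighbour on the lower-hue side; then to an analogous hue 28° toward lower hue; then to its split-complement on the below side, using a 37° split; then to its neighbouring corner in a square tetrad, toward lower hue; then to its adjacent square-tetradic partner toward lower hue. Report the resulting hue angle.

−120° (triadic ↓): 250 − 120 = 130°
−28° (analog 28° ↓): 130 − 28 = 102°
+143° (split-comp 37° ↓): 102 + 143 = 245°
−90° (square ↓): 245 − 90 = 155°
−90° (square ↓): 155 − 90 = 65°

65°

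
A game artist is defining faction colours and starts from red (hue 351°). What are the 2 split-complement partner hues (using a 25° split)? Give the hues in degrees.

146° and 196°

Split-complementary hues sit 25° either side of the complement.
Complement of 351°: 351 + 180 = 531 → 531 − 360 = 171°
171 − 25 = 146°
171 + 25 = 196°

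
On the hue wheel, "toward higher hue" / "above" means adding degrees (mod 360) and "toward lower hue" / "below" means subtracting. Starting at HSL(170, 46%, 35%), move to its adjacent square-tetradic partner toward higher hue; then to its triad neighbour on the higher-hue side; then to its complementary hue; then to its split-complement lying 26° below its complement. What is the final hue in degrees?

354°

square ↑ +90°: 170 + 90 = 260°
triadic ↑ +120°: 260 + 120 = 380 → 380 − 360 = 20°
complement +180°: 20 + 180 = 200°
split-comp 26° ↓ +154°: 200 + 154 = 354°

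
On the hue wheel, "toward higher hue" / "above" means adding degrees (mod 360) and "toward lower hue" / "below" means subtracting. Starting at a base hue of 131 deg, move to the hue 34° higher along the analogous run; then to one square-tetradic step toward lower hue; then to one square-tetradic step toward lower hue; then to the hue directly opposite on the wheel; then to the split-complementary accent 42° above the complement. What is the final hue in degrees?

27°

analog 34° ↑ +34°: 131 + 34 = 165°
square ↓ −90°: 165 − 90 = 75°
square ↓ −90°: 75 − 90 = -15 → -15 + 360 = 345°
complement +180°: 345 + 180 = 525 → 525 − 360 = 165°
split-comp 42° ↑ +222°: 165 + 222 = 387 → 387 − 360 = 27°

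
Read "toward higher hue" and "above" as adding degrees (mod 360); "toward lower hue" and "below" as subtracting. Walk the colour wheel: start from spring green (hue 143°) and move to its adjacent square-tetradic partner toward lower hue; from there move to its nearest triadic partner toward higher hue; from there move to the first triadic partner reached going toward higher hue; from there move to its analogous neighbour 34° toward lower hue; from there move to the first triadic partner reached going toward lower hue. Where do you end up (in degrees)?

143 − 90 = 53°   (square ↓)
53 + 120 = 173°   (triadic ↑)
173 + 120 = 293°   (triadic ↑)
293 − 34 = 259°   (analog 34° ↓)
259 − 120 = 139°   (triadic ↓)

139°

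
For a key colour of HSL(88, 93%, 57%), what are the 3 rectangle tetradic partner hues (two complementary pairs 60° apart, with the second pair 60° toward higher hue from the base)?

88 + 60 = 148°
88 + 180 = 268°
88 + 240 = 328°

148°, 268°, and 328°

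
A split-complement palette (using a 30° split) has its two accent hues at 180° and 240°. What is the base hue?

The accents sit 30° either side of the complement, so the complement is their short-arc midpoint on the wheel.
Short-arc midpoint of 180° and 240°: 210°.
Base is 180° from the complement: 210 − 180 = 30°

30°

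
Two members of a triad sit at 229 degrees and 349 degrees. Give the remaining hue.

109°

A triad spaces three hues 120° apart.
The full set is {109°, 229°, 349°}.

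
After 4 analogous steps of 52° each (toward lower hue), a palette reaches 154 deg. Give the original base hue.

2°

4 steps of 52° (toward lower hue) give a net shift of −208°.
Start = end − shift: 154 + 208 = 362 → 362 − 360 = 2°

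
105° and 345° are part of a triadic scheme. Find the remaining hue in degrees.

225°

A triad places three hues 120° apart.
The full set through 105° is {105°, 225°, 345°}.
Given {105°, 345°}, the missing hue is 225°.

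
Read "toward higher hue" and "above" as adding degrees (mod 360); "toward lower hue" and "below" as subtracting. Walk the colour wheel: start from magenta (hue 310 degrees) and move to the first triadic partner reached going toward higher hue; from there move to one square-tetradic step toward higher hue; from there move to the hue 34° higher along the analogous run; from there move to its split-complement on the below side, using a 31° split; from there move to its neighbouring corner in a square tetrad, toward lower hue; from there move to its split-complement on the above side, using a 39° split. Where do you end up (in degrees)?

+120° (triadic ↑): 310 + 120 = 430 → 430 − 360 = 70°
+90° (square ↑): 70 + 90 = 160°
+34° (analog 34° ↑): 160 + 34 = 194°
+149° (split-comp 31° ↓): 194 + 149 = 343°
−90° (square ↓): 343 − 90 = 253°
+219° (split-comp 39° ↑): 253 + 219 = 472 → 472 − 360 = 112°

112°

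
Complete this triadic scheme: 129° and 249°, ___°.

9°

A triad places three hues 120° apart.
The full set through 129° is {9°, 129°, 249°}.
Given {129°, 249°}, the missing hue is 9°.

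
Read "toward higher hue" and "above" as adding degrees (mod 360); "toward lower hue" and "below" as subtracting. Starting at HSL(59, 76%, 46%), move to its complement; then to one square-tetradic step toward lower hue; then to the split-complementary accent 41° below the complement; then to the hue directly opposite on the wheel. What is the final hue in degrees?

108°

complement +180°: 59 + 180 = 239°
square ↓ −90°: 239 − 90 = 149°
split-comp 41° ↓ +139°: 149 + 139 = 288°
complement +180°: 288 + 180 = 468 → 468 − 360 = 108°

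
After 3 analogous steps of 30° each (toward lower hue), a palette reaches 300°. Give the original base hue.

3 steps of 30° (toward lower hue) give a net shift of −90°.
Start = end − shift: 300 + 90 = 390 → 390 − 360 = 30°

30°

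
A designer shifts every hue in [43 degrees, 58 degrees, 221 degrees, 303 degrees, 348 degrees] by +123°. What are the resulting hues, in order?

166°, 181°, 344°, 66°, 111°

43 + 123 = 166°
58 + 123 = 181°
221 + 123 = 344°
303 + 123 = 426 → 426 − 360 = 66°
348 + 123 = 471 → 471 − 360 = 111°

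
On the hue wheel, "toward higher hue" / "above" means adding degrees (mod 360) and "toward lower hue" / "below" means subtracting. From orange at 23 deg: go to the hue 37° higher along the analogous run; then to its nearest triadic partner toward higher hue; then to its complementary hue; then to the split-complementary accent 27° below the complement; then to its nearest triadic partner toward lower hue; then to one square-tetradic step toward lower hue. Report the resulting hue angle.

303°

23 + 37 = 60°   (analog 37° ↑)
60 + 120 = 180°   (triadic ↑)
180 + 180 = 360 → 360 − 360 = 0°   (complement)
0 + 153 = 153°   (split-comp 27° ↓)
153 − 120 = 33°   (triadic ↓)
33 − 90 = -57 → -57 + 360 = 303°   (square ↓)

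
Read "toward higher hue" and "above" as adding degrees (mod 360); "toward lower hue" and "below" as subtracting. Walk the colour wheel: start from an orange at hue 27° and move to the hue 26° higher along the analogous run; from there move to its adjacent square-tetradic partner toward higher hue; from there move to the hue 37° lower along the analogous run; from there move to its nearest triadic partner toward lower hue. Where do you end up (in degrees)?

analog 26° ↑ +26°: 27 + 26 = 53°
square ↑ +90°: 53 + 90 = 143°
analog 37° ↓ −37°: 143 − 37 = 106°
triadic ↓ −120°: 106 − 120 = -14 → -14 + 360 = 346°

346°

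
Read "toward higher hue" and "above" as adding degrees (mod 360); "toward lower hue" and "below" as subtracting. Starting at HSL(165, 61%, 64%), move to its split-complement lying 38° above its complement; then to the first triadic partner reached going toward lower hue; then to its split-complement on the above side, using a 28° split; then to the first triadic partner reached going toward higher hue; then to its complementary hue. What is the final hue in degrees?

+218° (split-comp 38° ↑): 165 + 218 = 383 → 383 − 360 = 23°
−120° (triadic ↓): 23 − 120 = -97 → -97 + 360 = 263°
+208° (split-comp 28° ↑): 263 + 208 = 471 → 471 − 360 = 111°
+120° (triadic ↑): 111 + 120 = 231°
+180° (complement): 231 + 180 = 411 → 411 − 360 = 51°

51°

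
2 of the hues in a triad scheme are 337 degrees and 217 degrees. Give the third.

97°

A triad places three hues 120° apart.
The full set through 217° is {97°, 217°, 337°}.
Given {217°, 337°}, the missing hue is 97°.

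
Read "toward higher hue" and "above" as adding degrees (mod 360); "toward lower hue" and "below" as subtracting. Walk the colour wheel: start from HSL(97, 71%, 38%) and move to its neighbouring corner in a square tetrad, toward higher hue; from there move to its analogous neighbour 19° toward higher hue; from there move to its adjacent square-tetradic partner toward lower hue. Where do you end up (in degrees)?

97 + 90 = 187°   (square ↑)
187 + 19 = 206°   (analog 19° ↑)
206 − 90 = 116°   (square ↓)

116°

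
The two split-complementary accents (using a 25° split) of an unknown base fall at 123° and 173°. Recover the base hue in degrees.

The accents sit 25° either side of the complement, so the complement is their short-arc midpoint on the wheel.
Short-arc midpoint of 123° and 173°: 148°.
Base is 180° from the complement: 148 − 180 = -32 → -32 + 360 = 328°

328°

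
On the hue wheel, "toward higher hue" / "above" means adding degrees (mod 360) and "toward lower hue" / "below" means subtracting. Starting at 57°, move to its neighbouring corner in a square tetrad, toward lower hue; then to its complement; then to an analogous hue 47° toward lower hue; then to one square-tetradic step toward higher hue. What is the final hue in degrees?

−90° (square ↓): 57 − 90 = -33 → -33 + 360 = 327°
+180° (complement): 327 + 180 = 507 → 507 − 360 = 147°
−47° (analog 47° ↓): 147 − 47 = 100°
+90° (square ↑): 100 + 90 = 190°

190°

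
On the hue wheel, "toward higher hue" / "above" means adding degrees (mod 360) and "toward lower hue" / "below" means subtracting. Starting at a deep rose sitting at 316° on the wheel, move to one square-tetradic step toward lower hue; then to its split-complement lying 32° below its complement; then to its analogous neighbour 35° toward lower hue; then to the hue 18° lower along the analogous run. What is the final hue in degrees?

316 − 90 = 226°   (square ↓)
226 + 148 = 374 → 374 − 360 = 14°   (split-comp 32° ↓)
14 − 35 = -21 → -21 + 360 = 339°   (analog 35° ↓)
339 − 18 = 321°   (analog 18° ↓)

321°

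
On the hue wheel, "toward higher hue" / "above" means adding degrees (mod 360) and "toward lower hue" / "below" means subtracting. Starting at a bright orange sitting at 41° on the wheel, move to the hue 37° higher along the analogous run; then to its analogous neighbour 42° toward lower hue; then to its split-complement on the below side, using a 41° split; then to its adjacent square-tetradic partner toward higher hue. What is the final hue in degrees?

265°

analog 37° ↑ +37°: 41 + 37 = 78°
analog 42° ↓ −42°: 78 − 42 = 36°
split-comp 41° ↓ +139°: 36 + 139 = 175°
square ↑ +90°: 175 + 90 = 265°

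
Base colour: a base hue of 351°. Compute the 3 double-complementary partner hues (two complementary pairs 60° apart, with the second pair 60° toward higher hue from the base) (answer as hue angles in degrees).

51°, 171°, 231°

A rectangular tetradic uses two complementary pairs 60° apart: offsets 0°, 60°, 180°, 240°.
351 + 60 = 411 → 411 − 360 = 51°
351 + 180 = 531 → 531 − 360 = 171°
351 + 240 = 591 → 591 − 360 = 231°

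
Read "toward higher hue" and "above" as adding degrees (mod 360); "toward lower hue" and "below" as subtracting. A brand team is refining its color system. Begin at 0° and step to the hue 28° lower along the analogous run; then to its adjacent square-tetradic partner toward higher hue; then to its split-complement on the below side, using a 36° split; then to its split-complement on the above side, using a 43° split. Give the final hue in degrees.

0 − 28 = -28 → -28 + 360 = 332°   (analog 28° ↓)
332 + 90 = 422 → 422 − 360 = 62°   (square ↑)
62 + 144 = 206°   (split-comp 36° ↓)
206 + 223 = 429 → 429 − 360 = 69°   (split-comp 43° ↑)

69°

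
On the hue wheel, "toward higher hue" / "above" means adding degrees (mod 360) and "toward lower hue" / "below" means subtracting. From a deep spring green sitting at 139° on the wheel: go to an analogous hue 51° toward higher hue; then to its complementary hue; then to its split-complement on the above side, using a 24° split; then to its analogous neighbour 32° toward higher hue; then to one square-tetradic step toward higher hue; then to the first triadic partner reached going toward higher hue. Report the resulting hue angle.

analog 51° ↑ +51°: 139 + 51 = 190°
complement +180°: 190 + 180 = 370 → 370 − 360 = 10°
split-comp 24° ↑ +204°: 10 + 204 = 214°
analog 32° ↑ +32°: 214 + 32 = 246°
square ↑ +90°: 246 + 90 = 336°
triadic ↑ +120°: 336 + 120 = 456 → 456 − 360 = 96°

96°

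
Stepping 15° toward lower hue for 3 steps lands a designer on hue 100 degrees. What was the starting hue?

145°

3 steps of 15° (toward lower hue) give a net shift of −45°.
Start = end − shift: 100 + 45 = 145°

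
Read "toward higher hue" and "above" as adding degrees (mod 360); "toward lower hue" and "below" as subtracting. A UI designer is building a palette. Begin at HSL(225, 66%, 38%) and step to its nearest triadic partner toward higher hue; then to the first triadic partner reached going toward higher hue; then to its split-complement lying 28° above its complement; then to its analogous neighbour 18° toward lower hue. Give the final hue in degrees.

295°

225 + 120 = 345°   (triadic ↑)
345 + 120 = 465 → 465 − 360 = 105°   (triadic ↑)
105 + 208 = 313°   (split-comp 28° ↑)
313 − 18 = 295°   (analog 18° ↓)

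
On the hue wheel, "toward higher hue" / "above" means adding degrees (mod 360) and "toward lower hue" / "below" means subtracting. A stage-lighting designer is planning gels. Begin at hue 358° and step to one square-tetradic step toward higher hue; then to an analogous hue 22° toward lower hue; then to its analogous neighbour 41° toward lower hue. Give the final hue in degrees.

25°

358 + 90 = 448 → 448 − 360 = 88°   (square ↑)
88 − 22 = 66°   (analog 22° ↓)
66 − 41 = 25°   (analog 41° ↓)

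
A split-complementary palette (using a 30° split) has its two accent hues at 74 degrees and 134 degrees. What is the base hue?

284°

The accents sit 30° either side of the complement, so the complement is their short-arc midpoint on the wheel.
Short-arc midpoint of 74° and 134°: 104°.
Base is 180° from the complement: 104 − 180 = -76 → -76 + 360 = 284°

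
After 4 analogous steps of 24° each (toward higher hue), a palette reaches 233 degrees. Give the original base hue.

4 steps of 24° (toward higher hue) give a net shift of +96°.
Start = end − shift: 233 − 96 = 137°

137°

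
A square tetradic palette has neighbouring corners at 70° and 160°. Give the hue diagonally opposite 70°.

A square tetradic scheme places four hues 90° apart; opposite corners are 180° apart.
70 + 180 = 250°

250°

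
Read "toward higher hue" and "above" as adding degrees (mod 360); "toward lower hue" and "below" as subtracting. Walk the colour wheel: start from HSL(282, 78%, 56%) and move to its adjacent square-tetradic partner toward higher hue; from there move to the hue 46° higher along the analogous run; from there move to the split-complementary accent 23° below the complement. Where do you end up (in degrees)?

square ↑ +90°: 282 + 90 = 372 → 372 − 360 = 12°
analog 46° ↑ +46°: 12 + 46 = 58°
split-comp 23° ↓ +157°: 58 + 157 = 215°

215°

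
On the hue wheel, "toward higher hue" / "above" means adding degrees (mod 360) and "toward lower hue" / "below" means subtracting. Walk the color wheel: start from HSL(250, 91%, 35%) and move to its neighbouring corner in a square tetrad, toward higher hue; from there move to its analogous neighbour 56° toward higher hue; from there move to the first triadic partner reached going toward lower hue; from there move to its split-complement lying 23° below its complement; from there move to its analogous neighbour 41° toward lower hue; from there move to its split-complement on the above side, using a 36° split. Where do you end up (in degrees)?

248°

square ↑ +90°: 250 + 90 = 340°
analog 56° ↑ +56°: 340 + 56 = 396 → 396 − 360 = 36°
triadic ↓ −120°: 36 − 120 = -84 → -84 + 360 = 276°
split-comp 23° ↓ +157°: 276 + 157 = 433 → 433 − 360 = 73°
analog 41° ↓ −41°: 73 − 41 = 32°
split-comp 36° ↑ +216°: 32 + 216 = 248°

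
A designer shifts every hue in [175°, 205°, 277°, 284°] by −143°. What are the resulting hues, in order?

32°, 62°, 134°, 141°

175 − 143 = 32°
205 − 143 = 62°
277 − 143 = 134°
284 − 143 = 141°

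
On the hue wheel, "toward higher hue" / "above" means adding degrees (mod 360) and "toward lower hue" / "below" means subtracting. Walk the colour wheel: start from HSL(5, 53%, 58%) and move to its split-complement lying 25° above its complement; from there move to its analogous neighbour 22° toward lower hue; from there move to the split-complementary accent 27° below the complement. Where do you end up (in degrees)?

341°

5 + 205 = 210°   (split-comp 25° ↑)
210 − 22 = 188°   (analog 22° ↓)
188 + 153 = 341°   (split-comp 27° ↓)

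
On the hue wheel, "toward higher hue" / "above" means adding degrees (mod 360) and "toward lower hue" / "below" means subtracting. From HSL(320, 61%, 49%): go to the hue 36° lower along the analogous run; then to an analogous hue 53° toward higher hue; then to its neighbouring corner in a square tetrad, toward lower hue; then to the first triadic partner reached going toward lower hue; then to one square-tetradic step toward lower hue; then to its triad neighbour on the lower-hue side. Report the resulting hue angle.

−36° (analog 36° ↓): 320 − 36 = 284°
+53° (analog 53° ↑): 284 + 53 = 337°
−90° (square ↓): 337 − 90 = 247°
−120° (triadic ↓): 247 − 120 = 127°
−90° (square ↓): 127 − 90 = 37°
−120° (triadic ↓): 37 − 120 = -83 → -83 + 360 = 277°

277°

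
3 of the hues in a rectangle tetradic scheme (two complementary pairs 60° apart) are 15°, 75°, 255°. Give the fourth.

A rectangular tetradic uses two complementary pairs 60° apart: offsets 0°, 60°, 180°, 240°.
Among {15°, 75°, 255°}, 255° and 75° are a 180° pair.
The remaining hue 15° needs its own complement: 15 + 180 = 195°

195°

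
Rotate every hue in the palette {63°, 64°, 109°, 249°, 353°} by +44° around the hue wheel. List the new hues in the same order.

107°, 108°, 153°, 293°, 37°

63 + 44 = 107°
64 + 44 = 108°
109 + 44 = 153°
249 + 44 = 293°
353 + 44 = 397 → 397 − 360 = 37°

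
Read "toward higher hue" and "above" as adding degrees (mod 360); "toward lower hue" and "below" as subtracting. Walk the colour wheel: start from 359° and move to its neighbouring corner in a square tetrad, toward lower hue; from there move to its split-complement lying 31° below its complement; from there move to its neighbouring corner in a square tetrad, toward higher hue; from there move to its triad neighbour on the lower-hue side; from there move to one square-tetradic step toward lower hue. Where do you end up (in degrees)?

298°

square ↓ −90°: 359 − 90 = 269°
split-comp 31° ↓ +149°: 269 + 149 = 418 → 418 − 360 = 58°
square ↑ +90°: 58 + 90 = 148°
triadic ↓ −120°: 148 − 120 = 28°
square ↓ −90°: 28 − 90 = -62 → -62 + 360 = 298°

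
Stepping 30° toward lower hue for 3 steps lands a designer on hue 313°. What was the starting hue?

3 steps of 30° (toward lower hue) give a net shift of −90°.
Start = end − shift: 313 + 90 = 403 → 403 − 360 = 43°

43°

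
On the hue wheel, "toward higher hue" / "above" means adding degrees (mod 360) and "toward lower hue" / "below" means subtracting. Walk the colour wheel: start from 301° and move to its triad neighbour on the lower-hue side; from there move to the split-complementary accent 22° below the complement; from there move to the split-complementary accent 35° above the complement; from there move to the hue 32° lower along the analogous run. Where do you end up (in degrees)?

162°

301 − 120 = 181°   (triadic ↓)
181 + 158 = 339°   (split-comp 22° ↓)
339 + 215 = 554 → 554 − 360 = 194°   (split-comp 35° ↑)
194 − 32 = 162°   (analog 32° ↓)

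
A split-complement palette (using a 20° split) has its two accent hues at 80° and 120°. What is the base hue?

The accents sit 20° either side of the complement, so the complement is their short-arc midpoint on the wheel.
Short-arc midpoint of 80° and 120°: 100°.
Base is 180° from the complement: 100 − 180 = -80 → -80 + 360 = 280°

280°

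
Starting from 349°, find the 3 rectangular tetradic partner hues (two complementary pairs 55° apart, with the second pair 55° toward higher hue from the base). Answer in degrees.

A rectangular tetradic uses two complementary pairs 55° apart: offsets 0°, 55°, 180°, 235°.
349 + 55 = 404 → 404 − 360 = 44°
349 + 180 = 529 → 529 − 360 = 169°
349 + 235 = 584 → 584 − 360 = 224°

44°, 169°, and 224°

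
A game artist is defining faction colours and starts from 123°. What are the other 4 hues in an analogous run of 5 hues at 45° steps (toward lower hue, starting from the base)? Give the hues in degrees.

78°, 33°, 348°, and 303°

Analogous hues sit every 45° along the wheel.
123 − 45 = 78°
123 − 90 = 33°
123 − 135 = -12 → -12 + 360 = 348°
123 − 180 = -57 → -57 + 360 = 303°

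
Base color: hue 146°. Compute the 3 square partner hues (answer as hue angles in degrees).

236°, 326°, and 56°

A square tetradic scheme places four hues every 90°.
146 + 90 = 236°
146 + 180 = 326°
146 + 270 = 416 → 416 − 360 = 56°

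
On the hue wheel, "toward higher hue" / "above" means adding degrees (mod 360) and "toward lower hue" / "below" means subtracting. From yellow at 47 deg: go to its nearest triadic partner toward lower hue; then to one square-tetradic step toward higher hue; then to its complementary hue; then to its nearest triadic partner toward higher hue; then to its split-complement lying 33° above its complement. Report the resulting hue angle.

−120° (triadic ↓): 47 − 120 = -73 → -73 + 360 = 287°
+90° (square ↑): 287 + 90 = 377 → 377 − 360 = 17°
+180° (complement): 17 + 180 = 197°
+120° (triadic ↑): 197 + 120 = 317°
+213° (split-comp 33° ↑): 317 + 213 = 530 → 530 − 360 = 170°

170°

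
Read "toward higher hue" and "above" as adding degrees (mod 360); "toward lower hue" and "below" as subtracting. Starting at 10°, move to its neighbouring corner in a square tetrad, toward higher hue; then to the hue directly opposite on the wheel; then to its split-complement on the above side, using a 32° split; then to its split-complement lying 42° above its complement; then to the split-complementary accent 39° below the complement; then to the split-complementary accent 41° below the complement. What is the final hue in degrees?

square ↑ +90°: 10 + 90 = 100°
complement +180°: 100 + 180 = 280°
split-comp 32° ↑ +212°: 280 + 212 = 492 → 492 − 360 = 132°
split-comp 42° ↑ +222°: 132 + 222 = 354°
split-comp 39° ↓ +141°: 354 + 141 = 495 → 495 − 360 = 135°
split-comp 41° ↓ +139°: 135 + 139 = 274°

274°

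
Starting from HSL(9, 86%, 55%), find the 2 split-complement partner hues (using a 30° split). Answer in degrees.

159° and 219°

Complement of 9 degrees: 9 + 180 = 189°
189 − 30 = 159°
189 + 30 = 219°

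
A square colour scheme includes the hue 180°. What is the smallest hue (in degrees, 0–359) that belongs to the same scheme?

0°

A square tetradic scheme places four hues every 90°.
The full set through 180° is {0°, 90°, 180°, 270°}.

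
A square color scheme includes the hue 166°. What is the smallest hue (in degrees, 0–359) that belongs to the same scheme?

A square tetradic scheme places four hues every 90°.
The full set through 166° is {76°, 166°, 256°, 346°}.

76°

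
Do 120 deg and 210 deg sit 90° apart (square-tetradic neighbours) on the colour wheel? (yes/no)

Angular distance: |120 − 210| = 90 = 90°.
90° apart (square-tetradic neighbours) requires 90°.

yes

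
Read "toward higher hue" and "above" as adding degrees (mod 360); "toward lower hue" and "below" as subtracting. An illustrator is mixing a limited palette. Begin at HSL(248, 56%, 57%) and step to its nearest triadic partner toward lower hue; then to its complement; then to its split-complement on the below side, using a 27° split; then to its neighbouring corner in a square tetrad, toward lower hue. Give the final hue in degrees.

−120° (triadic ↓): 248 − 120 = 128°
+180° (complement): 128 + 180 = 308°
+153° (split-comp 27° ↓): 308 + 153 = 461 → 461 − 360 = 101°
−90° (square ↓): 101 − 90 = 11°

11°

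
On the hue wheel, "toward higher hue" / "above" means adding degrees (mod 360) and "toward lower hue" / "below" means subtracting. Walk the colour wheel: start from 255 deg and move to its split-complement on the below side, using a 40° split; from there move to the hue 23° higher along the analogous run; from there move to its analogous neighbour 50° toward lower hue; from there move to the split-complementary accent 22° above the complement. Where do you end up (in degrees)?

210°

+140° (split-comp 40° ↓): 255 + 140 = 395 → 395 − 360 = 35°
+23° (analog 23° ↑): 35 + 23 = 58°
−50° (analog 50° ↓): 58 − 50 = 8°
+202° (split-comp 22° ↑): 8 + 202 = 210°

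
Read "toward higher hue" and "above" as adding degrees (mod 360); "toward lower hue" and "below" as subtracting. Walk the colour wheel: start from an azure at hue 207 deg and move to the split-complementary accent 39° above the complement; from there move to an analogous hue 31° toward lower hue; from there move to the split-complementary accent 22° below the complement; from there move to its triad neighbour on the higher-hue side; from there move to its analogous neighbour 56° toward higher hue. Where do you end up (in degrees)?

9°

207 + 219 = 426 → 426 − 360 = 66°   (split-comp 39° ↑)
66 − 31 = 35°   (analog 31° ↓)
35 + 158 = 193°   (split-comp 22° ↓)
193 + 120 = 313°   (triadic ↑)
313 + 56 = 369 → 369 − 360 = 9°   (analog 56° ↑)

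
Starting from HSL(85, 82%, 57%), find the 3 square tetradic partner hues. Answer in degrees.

175°, 265°, 355°

A square tetradic scheme places four hues every 90°.
85 + 90 = 175°
85 + 180 = 265°
85 + 270 = 355°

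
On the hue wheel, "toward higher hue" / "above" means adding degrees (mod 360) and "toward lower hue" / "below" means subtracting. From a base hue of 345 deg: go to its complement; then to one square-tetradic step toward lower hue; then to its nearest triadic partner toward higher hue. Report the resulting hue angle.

195°

+180° (complement): 345 + 180 = 525 → 525 − 360 = 165°
−90° (square ↓): 165 − 90 = 75°
+120° (triadic ↑): 75 + 120 = 195°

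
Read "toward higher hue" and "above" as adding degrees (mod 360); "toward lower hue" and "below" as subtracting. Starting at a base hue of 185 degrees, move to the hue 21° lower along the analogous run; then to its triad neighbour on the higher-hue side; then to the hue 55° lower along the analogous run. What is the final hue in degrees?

229°

−21° (analog 21° ↓): 185 − 21 = 164°
+120° (triadic ↑): 164 + 120 = 284°
−55° (analog 55° ↓): 284 − 55 = 229°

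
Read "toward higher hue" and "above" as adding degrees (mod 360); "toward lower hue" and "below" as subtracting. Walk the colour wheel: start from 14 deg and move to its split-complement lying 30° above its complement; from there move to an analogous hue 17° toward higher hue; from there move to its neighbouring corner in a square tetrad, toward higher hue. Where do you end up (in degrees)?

331°

+210° (split-comp 30° ↑): 14 + 210 = 224°
+17° (analog 17° ↑): 224 + 17 = 241°
+90° (square ↑): 241 + 90 = 331°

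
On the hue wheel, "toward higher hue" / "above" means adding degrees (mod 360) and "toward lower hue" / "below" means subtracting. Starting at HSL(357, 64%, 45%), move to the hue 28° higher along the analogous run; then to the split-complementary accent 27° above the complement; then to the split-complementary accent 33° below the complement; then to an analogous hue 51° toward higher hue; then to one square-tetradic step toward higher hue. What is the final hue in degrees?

160°

+28° (analog 28° ↑): 357 + 28 = 385 → 385 − 360 = 25°
+207° (split-comp 27° ↑): 25 + 207 = 232°
+147° (split-comp 33° ↓): 232 + 147 = 379 → 379 − 360 = 19°
+51° (analog 51° ↑): 19 + 51 = 70°
+90° (square ↑): 70 + 90 = 160°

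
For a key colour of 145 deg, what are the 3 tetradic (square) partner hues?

A square tetradic scheme places four hues every 90°.
145 + 90 = 235°
145 + 180 = 325°
145 + 270 = 415 → 415 − 360 = 55°

235°, 325°, and 55°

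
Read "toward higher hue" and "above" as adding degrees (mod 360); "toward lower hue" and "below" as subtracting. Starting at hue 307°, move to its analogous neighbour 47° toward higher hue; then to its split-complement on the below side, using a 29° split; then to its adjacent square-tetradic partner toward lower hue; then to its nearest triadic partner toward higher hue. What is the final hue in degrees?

+47° (analog 47° ↑): 307 + 47 = 354°
+151° (split-comp 29° ↓): 354 + 151 = 505 → 505 − 360 = 145°
−90° (square ↓): 145 − 90 = 55°
+120° (triadic ↑): 55 + 120 = 175°

175°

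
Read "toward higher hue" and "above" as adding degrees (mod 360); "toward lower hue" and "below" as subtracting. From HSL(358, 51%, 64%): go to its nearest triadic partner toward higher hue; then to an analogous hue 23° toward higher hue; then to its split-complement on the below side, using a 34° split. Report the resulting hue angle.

287°

+120° (triadic ↑): 358 + 120 = 478 → 478 − 360 = 118°
+23° (analog 23° ↑): 118 + 23 = 141°
+146° (split-comp 34° ↓): 141 + 146 = 287°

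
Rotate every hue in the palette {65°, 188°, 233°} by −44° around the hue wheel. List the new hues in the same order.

65 − 44 = 21°
188 − 44 = 144°
233 − 44 = 189°

21°, 144°, 189°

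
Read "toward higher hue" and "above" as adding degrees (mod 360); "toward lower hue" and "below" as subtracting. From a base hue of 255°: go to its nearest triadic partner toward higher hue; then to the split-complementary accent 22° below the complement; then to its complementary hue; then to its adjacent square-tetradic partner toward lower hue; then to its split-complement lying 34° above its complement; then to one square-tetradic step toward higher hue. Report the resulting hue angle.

207°

triadic ↑ +120°: 255 + 120 = 375 → 375 − 360 = 15°
split-comp 22° ↓ +158°: 15 + 158 = 173°
complement +180°: 173 + 180 = 353°
square ↓ −90°: 353 − 90 = 263°
split-comp 34° ↑ +214°: 263 + 214 = 477 → 477 − 360 = 117°
square ↑ +90°: 117 + 90 = 207°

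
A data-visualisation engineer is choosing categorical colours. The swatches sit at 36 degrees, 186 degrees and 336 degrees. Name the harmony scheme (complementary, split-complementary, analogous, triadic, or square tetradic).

Sort the hues: 36°, 186°, 336°.
Successive gaps around the wheel: 150°, 150°, 60°.
Two 150° gaps and one 60° gap — a base hue opposite a pair of accents 30° either side of its complement — is the split-complementary pattern.

split-complementary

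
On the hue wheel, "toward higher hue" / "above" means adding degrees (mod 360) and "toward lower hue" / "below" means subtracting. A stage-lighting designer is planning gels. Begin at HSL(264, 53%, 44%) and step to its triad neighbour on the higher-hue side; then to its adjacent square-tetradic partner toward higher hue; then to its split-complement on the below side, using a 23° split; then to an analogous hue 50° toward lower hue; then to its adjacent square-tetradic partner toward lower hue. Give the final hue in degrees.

131°

+120° (triadic ↑): 264 + 120 = 384 → 384 − 360 = 24°
+90° (square ↑): 24 + 90 = 114°
+157° (split-comp 23° ↓): 114 + 157 = 271°
−50° (analog 50° ↓): 271 − 50 = 221°
−90° (square ↓): 221 − 90 = 131°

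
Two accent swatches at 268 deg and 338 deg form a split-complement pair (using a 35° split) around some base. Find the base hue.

The accents sit 35° either side of the complement, so the complement is their short-arc midpoint on the wheel.
Short-arc midpoint of 268° and 338°: 303°.
Base is 180° from the complement: 303 − 180 = 123°

123°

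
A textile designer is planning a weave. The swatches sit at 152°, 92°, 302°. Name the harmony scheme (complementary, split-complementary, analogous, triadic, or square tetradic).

Sort the hues: 92°, 152°, 302°.
Successive gaps around the wheel: 60°, 150°, 150°.
Two 150° gaps and one 60° gap — a base hue opposite a pair of accents 30° either side of its complement — is the split-complementary pattern.

split-complementary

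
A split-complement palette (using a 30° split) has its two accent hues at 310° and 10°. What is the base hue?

160°

The accents sit 30° either side of the complement, so the complement is their short-arc midpoint on the wheel.
Short-arc midpoint of 310° and 10°: 340°.
Base is 180° from the complement: 340 − 180 = 160°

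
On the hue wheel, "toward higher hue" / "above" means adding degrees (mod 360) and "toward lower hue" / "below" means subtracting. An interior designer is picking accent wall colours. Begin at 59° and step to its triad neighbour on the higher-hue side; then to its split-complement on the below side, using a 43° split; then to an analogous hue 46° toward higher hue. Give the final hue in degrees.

2°

59 + 120 = 179°   (triadic ↑)
179 + 137 = 316°   (split-comp 43° ↓)
316 + 46 = 362 → 362 − 360 = 2°   (analog 46° ↑)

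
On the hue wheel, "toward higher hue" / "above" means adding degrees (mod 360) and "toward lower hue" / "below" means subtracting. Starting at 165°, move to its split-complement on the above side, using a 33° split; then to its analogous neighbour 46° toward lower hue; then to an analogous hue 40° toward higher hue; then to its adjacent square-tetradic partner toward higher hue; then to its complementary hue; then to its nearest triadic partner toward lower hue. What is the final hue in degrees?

162°

+213° (split-comp 33° ↑): 165 + 213 = 378 → 378 − 360 = 18°
−46° (analog 46° ↓): 18 − 46 = -28 → -28 + 360 = 332°
+40° (analog 40° ↑): 332 + 40 = 372 → 372 − 360 = 12°
+90° (square ↑): 12 + 90 = 102°
+180° (complement): 102 + 180 = 282°
−120° (triadic ↓): 282 − 120 = 162°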